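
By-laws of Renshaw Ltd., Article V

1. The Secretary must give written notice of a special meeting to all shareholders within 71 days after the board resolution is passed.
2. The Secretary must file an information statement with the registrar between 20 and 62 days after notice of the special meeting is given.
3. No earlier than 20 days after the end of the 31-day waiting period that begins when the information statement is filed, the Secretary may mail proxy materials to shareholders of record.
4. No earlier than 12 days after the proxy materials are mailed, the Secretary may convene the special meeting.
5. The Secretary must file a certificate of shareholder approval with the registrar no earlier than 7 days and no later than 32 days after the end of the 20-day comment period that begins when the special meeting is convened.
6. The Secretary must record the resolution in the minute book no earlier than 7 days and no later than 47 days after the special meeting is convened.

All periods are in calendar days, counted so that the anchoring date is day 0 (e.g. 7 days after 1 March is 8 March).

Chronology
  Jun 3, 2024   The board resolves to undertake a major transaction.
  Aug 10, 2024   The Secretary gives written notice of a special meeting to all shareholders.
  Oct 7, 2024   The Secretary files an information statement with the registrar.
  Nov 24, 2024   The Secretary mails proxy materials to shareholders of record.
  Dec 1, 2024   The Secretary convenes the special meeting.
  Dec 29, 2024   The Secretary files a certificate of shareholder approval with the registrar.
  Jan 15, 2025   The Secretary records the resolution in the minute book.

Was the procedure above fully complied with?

No

Step 1: 71 days after Jun 3, 2024 (when the board resolution is passed) is Aug 13, 2024; completed Aug 10, 2024, before the deadline.
Step 2: the window is 20–62 days after Aug 10, 2024 (when notice of the special meeting is given), so Aug 30, 2024 through Oct 11, 2024; done Oct 7, 2024 — within the window.
Step 3: the earliest permitted date is 20 days after Nov 7, 2024 (end of the 31-day waiting period, which began when the information statement is filed on Oct 7, 2024), i.e. Nov 27, 2024; Nov 24, 2024 is 3 days before the earliest permitted date.
Later steps need not be reached.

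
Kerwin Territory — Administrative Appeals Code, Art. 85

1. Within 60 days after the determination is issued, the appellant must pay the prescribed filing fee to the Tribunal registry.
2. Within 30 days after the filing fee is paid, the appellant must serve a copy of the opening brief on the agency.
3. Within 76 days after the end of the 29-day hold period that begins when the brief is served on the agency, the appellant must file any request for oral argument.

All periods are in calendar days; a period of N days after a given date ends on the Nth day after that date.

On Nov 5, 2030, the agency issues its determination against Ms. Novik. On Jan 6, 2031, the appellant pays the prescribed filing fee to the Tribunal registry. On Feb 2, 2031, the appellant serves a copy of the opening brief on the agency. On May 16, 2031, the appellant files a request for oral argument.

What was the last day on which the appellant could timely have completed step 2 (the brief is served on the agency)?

Step 2 runs from Jan 6, 2031, when the filing fee is paid. 30 days after Jan 6, 2031 is Feb 5, 2031.

Feb 5, 2031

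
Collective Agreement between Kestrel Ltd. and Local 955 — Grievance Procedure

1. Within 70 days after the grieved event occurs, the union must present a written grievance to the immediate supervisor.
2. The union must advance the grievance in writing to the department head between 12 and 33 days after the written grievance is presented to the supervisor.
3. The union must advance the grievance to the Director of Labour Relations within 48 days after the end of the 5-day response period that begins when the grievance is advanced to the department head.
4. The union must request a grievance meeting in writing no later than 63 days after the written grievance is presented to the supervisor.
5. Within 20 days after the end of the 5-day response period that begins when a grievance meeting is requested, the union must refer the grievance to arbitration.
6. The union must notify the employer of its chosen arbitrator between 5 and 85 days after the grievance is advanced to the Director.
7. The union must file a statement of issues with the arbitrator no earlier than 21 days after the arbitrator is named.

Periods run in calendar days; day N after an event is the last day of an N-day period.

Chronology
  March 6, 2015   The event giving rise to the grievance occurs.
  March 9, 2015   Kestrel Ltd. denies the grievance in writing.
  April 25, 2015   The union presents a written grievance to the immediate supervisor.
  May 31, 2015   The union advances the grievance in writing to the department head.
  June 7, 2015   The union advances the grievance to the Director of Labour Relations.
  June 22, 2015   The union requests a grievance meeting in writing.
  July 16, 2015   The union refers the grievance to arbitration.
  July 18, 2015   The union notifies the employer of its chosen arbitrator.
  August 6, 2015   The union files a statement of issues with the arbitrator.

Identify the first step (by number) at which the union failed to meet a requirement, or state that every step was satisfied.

Step 1 — counting 70 days from March 6, 2015 (when the grieved event occurs) gives a deadline of May 15, 2015; April 25, 2015 is within that limit.
Step 2 — 12 and 33 days from April 25, 2015 (when the written grievance is presented to the supervisor) are May 7, 2015 and May 28, 2015 respectively; done May 31, 2015 — 3 days after the window closed.
No need to go further; step 2 was not satisfied.

Step 2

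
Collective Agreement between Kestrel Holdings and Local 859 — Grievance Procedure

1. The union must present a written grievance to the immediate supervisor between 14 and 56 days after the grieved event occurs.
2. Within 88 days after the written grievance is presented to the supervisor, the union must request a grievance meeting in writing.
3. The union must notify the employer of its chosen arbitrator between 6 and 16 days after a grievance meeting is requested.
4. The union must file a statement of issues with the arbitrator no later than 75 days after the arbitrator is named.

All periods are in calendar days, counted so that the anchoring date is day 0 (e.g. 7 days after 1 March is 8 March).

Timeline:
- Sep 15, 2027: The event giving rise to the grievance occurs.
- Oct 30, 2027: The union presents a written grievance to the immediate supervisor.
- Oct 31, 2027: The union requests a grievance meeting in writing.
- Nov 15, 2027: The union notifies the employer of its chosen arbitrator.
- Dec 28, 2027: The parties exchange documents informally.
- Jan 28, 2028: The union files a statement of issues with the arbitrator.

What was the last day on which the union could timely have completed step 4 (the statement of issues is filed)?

Jan 29, 2028

Step 4 runs from Nov 15, 2027, when the arbitrator is named. 75 days after Nov 15, 2027 is Jan 29, 2028.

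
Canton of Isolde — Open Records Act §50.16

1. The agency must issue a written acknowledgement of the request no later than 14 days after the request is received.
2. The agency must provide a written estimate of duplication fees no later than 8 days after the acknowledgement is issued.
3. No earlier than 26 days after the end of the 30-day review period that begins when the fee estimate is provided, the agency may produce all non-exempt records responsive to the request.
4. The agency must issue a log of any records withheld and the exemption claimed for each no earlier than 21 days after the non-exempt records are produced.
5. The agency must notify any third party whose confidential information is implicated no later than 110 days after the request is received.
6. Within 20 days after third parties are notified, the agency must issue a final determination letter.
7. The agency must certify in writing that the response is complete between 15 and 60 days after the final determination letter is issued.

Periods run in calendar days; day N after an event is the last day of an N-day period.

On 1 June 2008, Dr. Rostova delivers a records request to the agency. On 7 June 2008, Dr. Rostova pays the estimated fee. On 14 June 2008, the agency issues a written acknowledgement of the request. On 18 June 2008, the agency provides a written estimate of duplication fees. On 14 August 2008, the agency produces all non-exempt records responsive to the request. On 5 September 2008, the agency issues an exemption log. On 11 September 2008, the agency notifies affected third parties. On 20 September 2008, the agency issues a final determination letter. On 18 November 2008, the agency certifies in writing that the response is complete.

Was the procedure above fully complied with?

Yes

Step 1 — counting 14 days from 1 June 2008 (when the request is received) gives a deadline of 15 June 2008; completed 14 June 2008, before the deadline.
Step 2 — counting 8 days from 14 June 2008 (when the acknowledgement is issued) gives a deadline of 22 June 2008; completed 18 June 2008, before the deadline.
Step 3 — must wait 26 days from 18 July 2008 (end of the 30-day review period, which began when the fee estimate is provided on 18 June 2008), so not before 13 August 2008; done 14 August 2008 — permitted.
Step 4 — must wait 21 days from 14 August 2008 (when the non-exempt records are produced), so not before 4 September 2008; done 5 September 2008 — permitted.
Step 5 — counting 110 days from 1 June 2008 (when the request is received) gives a deadline of 19 September 2008; completed 11 September 2008, before the deadline.
Step 6 — counting 20 days from 11 September 2008 (when third parties are notified) gives a deadline of 1 October 2008; 20 September 2008 is within that limit.
Step 7 — 15 and 60 days from 20 September 2008 (when the final determination letter is issued) are 5 October 2008 and 19 November 2008 respectively; done 18 November 2008, which is between those dates.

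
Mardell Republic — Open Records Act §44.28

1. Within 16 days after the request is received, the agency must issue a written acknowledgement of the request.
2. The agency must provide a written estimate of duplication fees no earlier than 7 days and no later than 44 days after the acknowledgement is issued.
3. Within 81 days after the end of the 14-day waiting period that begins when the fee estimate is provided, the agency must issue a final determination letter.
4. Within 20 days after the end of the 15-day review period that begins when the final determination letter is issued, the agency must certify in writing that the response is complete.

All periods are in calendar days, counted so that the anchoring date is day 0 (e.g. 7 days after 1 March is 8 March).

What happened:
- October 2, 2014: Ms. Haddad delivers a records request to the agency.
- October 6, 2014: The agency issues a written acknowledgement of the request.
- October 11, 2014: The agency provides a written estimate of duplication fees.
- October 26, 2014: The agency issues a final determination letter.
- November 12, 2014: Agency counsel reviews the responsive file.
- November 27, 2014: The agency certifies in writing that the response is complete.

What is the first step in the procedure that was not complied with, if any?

Step 2

Step 1: 16 days after October 2, 2014 (when the request is received) is October 18, 2014; completed October 6, 2014, before the deadline.
Step 2: the window is 7–44 days after October 6, 2014 (when the acknowledgement is issued), so October 13, 2014 through November 19, 2014; October 11, 2014 is 2 days too early.
That is the first point of non-compliance.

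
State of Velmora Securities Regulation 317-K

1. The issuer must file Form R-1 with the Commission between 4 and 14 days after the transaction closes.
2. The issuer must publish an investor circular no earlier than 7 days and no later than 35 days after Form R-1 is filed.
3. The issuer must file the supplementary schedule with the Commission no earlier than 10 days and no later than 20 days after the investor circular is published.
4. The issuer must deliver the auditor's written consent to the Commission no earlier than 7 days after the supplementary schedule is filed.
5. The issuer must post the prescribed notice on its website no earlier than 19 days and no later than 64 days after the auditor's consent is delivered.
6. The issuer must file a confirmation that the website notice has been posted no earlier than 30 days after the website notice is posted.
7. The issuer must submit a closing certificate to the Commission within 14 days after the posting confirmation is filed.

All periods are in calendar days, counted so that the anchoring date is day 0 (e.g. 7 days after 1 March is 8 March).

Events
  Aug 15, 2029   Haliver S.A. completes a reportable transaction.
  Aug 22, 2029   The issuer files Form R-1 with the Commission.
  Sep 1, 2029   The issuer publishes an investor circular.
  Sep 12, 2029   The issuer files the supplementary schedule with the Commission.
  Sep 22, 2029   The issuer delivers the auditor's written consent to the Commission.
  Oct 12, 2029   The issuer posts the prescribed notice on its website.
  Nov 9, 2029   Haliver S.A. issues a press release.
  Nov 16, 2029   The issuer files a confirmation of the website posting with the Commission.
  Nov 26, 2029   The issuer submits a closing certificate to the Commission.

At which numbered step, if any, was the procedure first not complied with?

None — every step was satisfied

Step 1 — 4 and 14 days from Aug 15, 2029 (when the transaction closes) are Aug 19, 2029 and Aug 29, 2029 respectively; Aug 22, 2029 falls inside that range.
Step 2 — 7 and 35 days from Aug 22, 2029 (when Form R-1 is filed) are Aug 29, 2029 and Sep 26, 2029 respectively; done Sep 1, 2029, which is between those dates.
Step 3 — 10 and 20 days from Sep 1, 2029 (when the investor circular is published) are Sep 11, 2029 and Sep 21, 2029 respectively; done Sep 12, 2029 — within the window.
Step 4 — must wait 7 days from Sep 12, 2029 (when the supplementary schedule is filed), so not before Sep 19, 2029; done Sep 22, 2029 — permitted.
Step 5 — 19 and 64 days from Sep 22, 2029 (when the auditor's consent is delivered) are Oct 11, 2029 and Nov 25, 2029 respectively; done Oct 12, 2029, which is between those dates.
Step 6 — must wait 30 days from Oct 12, 2029 (when the website notice is posted), so not before Nov 11, 2029; done Nov 16, 2029 — permitted.
Step 7 — counting 14 days from Nov 16, 2029 (when the posting confirmation is filed) gives a deadline of Nov 30, 2029; completed Nov 26, 2029, before the deadline.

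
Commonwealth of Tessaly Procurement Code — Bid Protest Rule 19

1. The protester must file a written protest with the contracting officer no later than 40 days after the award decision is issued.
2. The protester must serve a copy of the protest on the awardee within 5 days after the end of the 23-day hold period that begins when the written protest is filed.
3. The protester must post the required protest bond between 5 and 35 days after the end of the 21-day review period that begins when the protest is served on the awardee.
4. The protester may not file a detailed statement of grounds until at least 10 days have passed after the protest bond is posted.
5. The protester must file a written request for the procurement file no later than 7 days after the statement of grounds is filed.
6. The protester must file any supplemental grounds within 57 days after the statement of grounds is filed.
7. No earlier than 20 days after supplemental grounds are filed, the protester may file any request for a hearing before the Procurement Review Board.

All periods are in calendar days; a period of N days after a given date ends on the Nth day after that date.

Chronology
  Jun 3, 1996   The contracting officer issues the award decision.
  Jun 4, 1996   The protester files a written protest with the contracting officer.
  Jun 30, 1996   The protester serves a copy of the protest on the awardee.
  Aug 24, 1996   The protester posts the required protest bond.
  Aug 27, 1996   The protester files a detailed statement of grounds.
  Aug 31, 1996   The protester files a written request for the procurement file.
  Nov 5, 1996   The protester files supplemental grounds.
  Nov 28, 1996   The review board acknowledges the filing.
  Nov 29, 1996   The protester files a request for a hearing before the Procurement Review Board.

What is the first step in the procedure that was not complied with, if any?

Step 1 — counting 40 days from Jun 3, 1996 (when the award decision is issued) gives a deadline of Jul 13, 1996; completed Jun 4, 1996, before the deadline.
Step 2 — counting 5 days from Jun 27, 1996 (end of the 23-day hold period, which began when the written protest is filed on Jun 4, 1996) gives a deadline of Jul 2, 1996; done Jun 30, 1996 — timely.
Step 3 — 5 and 35 days from Jul 21, 1996 (end of the 21-day review period, which began when the protest is served on the awardee on Jun 30, 1996) are Jul 26, 1996 and Aug 25, 1996 respectively; Aug 24, 1996 falls inside that range.
Step 4 — must wait 10 days from Aug 24, 1996 (when the protest bond is posted), so not before Sep 3, 1996; done Aug 27, 1996 — 7 days too early.
The procedure was therefore not followed at step 4.

Step 4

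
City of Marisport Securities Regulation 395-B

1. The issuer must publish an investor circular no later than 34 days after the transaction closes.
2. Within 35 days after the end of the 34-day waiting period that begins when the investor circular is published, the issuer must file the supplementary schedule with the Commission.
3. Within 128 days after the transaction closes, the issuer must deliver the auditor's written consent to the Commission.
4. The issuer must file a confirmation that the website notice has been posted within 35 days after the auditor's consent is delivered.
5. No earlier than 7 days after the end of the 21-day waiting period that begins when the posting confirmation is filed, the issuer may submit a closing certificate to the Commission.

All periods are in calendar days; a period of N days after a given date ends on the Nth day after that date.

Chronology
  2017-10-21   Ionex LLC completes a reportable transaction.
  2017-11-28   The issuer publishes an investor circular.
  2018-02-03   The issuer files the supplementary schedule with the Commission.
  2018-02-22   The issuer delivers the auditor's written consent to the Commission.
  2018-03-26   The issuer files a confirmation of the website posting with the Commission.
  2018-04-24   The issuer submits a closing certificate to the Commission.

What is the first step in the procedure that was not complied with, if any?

Step 1: 34 days after 2017-10-21 (when the transaction closes) is 2017-11-24; done 2017-11-28 — 4 days late.

Step 1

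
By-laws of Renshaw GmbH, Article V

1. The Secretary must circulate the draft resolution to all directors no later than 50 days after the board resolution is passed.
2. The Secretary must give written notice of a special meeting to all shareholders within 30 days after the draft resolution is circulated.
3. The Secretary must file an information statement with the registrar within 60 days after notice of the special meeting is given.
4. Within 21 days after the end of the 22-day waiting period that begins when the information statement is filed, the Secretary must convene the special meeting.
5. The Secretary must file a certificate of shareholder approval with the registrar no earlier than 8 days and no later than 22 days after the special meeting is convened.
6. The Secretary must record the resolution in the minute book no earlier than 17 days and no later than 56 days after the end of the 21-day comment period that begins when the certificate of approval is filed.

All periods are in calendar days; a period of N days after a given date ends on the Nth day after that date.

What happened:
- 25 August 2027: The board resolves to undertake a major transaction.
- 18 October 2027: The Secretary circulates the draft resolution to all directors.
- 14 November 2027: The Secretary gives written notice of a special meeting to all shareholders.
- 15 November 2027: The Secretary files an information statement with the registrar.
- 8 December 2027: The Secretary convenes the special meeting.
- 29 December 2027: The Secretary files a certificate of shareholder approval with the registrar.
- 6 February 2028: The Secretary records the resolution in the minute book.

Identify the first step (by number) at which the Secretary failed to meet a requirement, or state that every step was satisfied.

Step 1 — counting 50 days from 25 August 2027 (when the board resolution is passed) gives a deadline of 14 October 2027; done 18 October 2027 — 4 days late.

Step 1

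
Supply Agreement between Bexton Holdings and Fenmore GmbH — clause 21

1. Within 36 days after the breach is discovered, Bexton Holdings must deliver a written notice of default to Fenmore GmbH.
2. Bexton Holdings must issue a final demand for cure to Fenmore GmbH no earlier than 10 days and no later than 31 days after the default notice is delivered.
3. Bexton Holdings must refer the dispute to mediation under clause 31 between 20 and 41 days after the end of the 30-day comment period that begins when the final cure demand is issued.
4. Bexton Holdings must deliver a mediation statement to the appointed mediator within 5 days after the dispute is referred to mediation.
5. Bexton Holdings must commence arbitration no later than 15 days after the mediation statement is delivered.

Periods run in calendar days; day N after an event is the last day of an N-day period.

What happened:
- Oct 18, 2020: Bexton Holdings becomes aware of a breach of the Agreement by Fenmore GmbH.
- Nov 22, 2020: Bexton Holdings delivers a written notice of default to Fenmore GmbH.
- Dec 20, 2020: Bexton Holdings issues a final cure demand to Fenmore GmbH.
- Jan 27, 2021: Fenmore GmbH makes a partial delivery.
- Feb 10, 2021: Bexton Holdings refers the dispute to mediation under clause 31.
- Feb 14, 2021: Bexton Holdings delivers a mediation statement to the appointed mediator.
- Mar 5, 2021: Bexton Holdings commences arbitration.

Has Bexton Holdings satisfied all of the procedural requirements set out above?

Step 1: 36 days after Oct 18, 2020 (when the breach is discovered) is Nov 23, 2020; done Nov 22, 2020 — timely.
Step 2: the window is 10–31 days after Nov 22, 2020 (when the default notice is delivered), so Dec 2, 2020 through Dec 23, 2020; done Dec 20, 2020 — within the window.
Step 3: the window is 20–41 days after Jan 19, 2021 (end of the 30-day comment period, which began when the final cure demand is issued on Dec 20, 2020), so Feb 8, 2021 through Mar 1, 2021; Feb 10, 2021 falls inside that range.
Step 4: 5 days after Feb 10, 2021 (when the dispute is referred to mediation) is Feb 15, 2021; completed Feb 14, 2021, before the deadline.
Step 5: 15 days after Feb 14, 2021 (when the mediation statement is delivered) is Mar 1, 2021; Mar 5, 2021 misses that deadline by 4 days.

No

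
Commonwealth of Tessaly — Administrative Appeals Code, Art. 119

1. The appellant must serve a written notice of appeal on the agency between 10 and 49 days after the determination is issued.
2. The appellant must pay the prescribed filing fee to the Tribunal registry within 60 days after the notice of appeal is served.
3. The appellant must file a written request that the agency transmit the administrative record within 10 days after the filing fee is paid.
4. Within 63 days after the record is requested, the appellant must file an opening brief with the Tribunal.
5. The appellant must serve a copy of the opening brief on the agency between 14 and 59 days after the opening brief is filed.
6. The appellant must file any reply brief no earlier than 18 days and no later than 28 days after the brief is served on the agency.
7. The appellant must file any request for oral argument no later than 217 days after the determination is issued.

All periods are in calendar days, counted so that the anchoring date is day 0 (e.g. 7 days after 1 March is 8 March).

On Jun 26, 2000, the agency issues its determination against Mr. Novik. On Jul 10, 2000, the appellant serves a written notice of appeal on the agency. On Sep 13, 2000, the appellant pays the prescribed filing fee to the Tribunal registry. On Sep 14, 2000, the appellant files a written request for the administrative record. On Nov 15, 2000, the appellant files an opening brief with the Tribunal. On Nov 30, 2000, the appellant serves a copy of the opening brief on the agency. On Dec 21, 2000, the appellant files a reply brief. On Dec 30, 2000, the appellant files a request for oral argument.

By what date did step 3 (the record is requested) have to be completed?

Sep 23, 2000

Step 3 runs from Sep 13, 2000, when the filing fee is paid. 10 days after Sep 13, 2000 is Sep 23, 2000.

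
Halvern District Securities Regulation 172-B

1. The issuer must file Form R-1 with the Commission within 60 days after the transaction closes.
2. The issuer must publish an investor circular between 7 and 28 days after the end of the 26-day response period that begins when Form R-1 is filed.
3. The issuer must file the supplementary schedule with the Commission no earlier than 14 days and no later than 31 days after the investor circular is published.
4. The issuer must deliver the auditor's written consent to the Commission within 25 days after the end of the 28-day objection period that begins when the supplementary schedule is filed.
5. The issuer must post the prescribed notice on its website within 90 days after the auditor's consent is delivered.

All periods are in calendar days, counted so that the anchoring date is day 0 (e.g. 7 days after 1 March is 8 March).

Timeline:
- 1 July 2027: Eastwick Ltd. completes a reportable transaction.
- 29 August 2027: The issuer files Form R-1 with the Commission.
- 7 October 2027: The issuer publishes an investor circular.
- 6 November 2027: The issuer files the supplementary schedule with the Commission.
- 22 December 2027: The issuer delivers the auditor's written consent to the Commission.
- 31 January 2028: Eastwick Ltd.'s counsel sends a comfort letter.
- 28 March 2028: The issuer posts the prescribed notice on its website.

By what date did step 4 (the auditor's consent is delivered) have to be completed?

29 December 2027

The supplementary schedule is filed on 6 November 2027; the 28-day objection period therefore ends 4 December 2027, and step 4 runs from that date. 25 days after 4 December 2027 is 29 December 2027.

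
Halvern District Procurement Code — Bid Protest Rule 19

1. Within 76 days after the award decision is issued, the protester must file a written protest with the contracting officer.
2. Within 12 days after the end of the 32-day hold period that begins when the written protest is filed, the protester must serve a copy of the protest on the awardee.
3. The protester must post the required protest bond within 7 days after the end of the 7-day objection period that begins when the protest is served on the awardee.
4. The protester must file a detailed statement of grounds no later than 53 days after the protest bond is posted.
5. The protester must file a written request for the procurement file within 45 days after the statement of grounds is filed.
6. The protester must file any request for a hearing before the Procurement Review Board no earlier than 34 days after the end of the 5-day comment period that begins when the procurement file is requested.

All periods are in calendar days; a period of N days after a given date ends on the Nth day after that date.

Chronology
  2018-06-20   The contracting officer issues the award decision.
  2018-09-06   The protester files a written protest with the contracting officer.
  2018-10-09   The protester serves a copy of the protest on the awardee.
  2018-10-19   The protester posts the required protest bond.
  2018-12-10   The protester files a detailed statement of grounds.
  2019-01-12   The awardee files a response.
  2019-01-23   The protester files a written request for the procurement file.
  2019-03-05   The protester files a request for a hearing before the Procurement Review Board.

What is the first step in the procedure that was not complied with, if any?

Step 1

Step 1: 76 days after 2018-06-20 (when the award decision is issued) is 2018-09-04; 2018-09-06 misses that deadline by 2 days.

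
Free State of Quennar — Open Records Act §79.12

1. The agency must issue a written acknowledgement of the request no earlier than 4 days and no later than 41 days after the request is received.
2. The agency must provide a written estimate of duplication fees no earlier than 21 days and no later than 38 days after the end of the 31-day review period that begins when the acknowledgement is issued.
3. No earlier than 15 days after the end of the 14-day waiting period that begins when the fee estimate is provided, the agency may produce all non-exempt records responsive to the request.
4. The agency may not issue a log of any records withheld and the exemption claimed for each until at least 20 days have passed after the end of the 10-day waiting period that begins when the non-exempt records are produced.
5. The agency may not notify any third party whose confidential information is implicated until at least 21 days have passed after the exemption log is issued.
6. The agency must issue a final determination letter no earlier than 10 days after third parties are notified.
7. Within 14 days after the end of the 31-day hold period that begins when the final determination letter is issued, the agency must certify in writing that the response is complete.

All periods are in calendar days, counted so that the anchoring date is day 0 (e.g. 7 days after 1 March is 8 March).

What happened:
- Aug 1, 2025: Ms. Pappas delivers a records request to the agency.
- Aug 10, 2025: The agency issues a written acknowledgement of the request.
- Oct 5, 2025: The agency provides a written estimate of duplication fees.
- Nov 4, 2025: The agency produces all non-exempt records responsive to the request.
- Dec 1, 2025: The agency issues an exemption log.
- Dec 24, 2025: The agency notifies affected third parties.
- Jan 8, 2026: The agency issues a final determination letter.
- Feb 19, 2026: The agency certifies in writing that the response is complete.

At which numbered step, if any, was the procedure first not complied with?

Step 4

Step 1 — 4 and 41 days from Aug 1, 2025 (when the request is received) are Aug 5, 2025 and Sep 11, 2025 respectively; Aug 10, 2025 falls inside that range.
Step 2 — 21 and 38 days from Sep 10, 2025 (end of the 31-day review period, which began when the acknowledgement is issued on Aug 10, 2025) are Oct 1, 2025 and Oct 18, 2025 respectively; done Oct 5, 2025, which is between those dates.
Step 3 — must wait 15 days from Oct 19, 2025 (end of the 14-day waiting period, which began when the fee estimate is provided on Oct 5, 2025), so not before Nov 3, 2025; done Nov 4, 2025, after the minimum wait.
Step 4 — must wait 20 days from Nov 14, 2025 (end of the 10-day waiting period, which began when the non-exempt records are produced on Nov 4, 2025), so not before Dec 4, 2025; acted on Dec 1, 2025, 3 days prematurely.
That is the first point of non-compliance.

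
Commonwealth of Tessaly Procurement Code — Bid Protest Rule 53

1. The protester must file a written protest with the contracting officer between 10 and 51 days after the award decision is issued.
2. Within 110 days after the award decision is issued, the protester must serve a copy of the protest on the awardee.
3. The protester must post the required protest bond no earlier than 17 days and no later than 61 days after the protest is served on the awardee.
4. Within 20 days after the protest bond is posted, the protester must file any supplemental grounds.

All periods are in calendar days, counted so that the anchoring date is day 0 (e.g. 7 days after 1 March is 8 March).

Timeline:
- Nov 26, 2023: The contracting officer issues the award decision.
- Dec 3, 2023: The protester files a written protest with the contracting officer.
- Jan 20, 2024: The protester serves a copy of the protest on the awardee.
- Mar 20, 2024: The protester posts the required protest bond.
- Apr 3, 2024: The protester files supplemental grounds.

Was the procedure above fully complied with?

No

Step 1 — 10 and 51 days from Nov 26, 2023 (when the award decision is issued) are Dec 6, 2023 and Jan 16, 2024 respectively; Dec 3, 2023 is 3 days too early.
That is the first point of non-compliance.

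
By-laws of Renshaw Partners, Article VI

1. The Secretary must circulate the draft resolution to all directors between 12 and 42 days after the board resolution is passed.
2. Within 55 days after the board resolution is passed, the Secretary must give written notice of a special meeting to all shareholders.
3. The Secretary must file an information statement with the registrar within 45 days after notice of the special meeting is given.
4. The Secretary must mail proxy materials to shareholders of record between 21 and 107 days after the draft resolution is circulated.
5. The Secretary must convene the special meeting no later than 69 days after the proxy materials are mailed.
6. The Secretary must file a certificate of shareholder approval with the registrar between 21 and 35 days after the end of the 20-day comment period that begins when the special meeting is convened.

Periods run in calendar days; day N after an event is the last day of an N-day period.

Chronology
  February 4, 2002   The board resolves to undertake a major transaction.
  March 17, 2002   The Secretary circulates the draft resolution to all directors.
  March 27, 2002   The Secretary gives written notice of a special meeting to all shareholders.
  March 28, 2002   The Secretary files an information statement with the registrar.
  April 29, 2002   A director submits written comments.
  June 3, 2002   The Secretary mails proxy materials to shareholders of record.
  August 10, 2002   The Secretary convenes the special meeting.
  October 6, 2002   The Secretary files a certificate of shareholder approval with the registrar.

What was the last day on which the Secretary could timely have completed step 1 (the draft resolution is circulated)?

March 18, 2002

Step 1 runs from February 4, 2002, when the board resolution is passed. The window is 12–42 days after February 4, 2002; it closes on March 18, 2002.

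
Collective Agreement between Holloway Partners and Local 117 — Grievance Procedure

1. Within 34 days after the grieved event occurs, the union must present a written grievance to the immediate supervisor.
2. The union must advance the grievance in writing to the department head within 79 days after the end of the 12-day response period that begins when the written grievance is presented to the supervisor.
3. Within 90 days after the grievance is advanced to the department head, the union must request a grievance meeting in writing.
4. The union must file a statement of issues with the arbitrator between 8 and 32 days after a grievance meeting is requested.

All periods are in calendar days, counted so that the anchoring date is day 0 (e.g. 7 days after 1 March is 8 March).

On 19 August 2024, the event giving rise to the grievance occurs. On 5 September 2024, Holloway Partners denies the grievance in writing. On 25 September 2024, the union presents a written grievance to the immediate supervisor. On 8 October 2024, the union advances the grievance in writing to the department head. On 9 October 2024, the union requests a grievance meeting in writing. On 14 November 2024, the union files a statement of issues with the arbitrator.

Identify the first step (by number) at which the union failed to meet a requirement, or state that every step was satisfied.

Step 1 — counting 34 days from 19 August 2024 (when the grieved event occurs) gives a deadline of 22 September 2024; not done until 25 September 2024, 3 days after the deadline.

Step 1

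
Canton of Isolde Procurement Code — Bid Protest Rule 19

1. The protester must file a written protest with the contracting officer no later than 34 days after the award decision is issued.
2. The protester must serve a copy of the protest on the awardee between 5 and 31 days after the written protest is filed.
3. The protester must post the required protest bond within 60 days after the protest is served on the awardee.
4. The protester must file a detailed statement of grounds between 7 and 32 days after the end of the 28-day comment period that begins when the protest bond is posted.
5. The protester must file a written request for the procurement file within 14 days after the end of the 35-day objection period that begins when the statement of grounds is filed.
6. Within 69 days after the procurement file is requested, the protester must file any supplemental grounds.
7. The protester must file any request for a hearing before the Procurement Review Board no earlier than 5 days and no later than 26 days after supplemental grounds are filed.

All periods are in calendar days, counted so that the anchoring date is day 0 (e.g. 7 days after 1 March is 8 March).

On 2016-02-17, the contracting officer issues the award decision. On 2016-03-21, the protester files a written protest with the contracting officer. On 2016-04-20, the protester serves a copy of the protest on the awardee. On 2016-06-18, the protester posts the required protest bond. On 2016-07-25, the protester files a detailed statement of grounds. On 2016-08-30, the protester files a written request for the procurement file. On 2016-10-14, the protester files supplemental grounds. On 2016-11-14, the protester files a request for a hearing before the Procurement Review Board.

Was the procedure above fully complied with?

Step 1: 34 days after 2016-02-17 (when the award decision is issued) is 2016-03-22; 2016-03-21 is within that limit.
Step 2: the window is 5–31 days after 2016-03-21 (when the written protest is filed), so 2016-03-26 through 2016-04-21; done 2016-04-20, which is between those dates.
Step 3: 60 days after 2016-04-20 (when the protest is served on the awardee) is 2016-06-19; done 2016-06-18 — timely.
Step 4: the window is 7–32 days after 2016-07-16 (end of the 28-day comment period, which began when the protest bond is posted on 2016-06-18), so 2016-07-23 through 2016-08-17; done 2016-07-25, which is between those dates.
Step 5: 14 days after 2016-08-29 (end of the 35-day objection period, which began when the statement of grounds is filed on 2016-07-25) is 2016-09-12; 2016-08-30 is within that limit.
Step 6: 69 days after 2016-08-30 (when the procurement file is requested) is 2016-11-07; completed 2016-10-14, before the deadline.
Step 7: the window is 5–26 days after 2016-10-14 (when supplemental grounds are filed), so 2016-10-19 through 2016-11-09; done 2016-11-14 — 5 days after the window closed.
Later steps need not be reached.

No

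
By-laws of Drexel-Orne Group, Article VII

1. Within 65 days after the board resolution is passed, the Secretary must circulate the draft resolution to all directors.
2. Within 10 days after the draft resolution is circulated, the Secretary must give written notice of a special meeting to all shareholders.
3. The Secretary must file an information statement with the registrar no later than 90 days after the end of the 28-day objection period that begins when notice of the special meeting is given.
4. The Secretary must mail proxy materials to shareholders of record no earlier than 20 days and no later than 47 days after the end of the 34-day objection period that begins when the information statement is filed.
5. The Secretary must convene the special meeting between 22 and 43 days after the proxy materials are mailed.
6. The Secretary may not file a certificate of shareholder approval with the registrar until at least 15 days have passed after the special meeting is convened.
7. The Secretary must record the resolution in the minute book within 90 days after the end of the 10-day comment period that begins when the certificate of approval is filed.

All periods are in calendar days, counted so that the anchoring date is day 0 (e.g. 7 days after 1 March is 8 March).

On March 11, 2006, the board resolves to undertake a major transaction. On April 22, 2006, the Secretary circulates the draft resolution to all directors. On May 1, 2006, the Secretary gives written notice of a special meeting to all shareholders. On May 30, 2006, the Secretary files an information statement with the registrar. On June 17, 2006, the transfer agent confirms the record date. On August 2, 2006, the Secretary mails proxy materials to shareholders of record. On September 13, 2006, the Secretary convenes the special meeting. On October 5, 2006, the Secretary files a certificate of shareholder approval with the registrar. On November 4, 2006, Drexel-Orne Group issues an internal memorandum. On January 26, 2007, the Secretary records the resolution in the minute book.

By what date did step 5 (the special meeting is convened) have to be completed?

Step 5 runs from August 2, 2006, when the proxy materials are mailed. The window is 22–43 days after August 2, 2006; it closes on September 14, 2006.

September 14, 2006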